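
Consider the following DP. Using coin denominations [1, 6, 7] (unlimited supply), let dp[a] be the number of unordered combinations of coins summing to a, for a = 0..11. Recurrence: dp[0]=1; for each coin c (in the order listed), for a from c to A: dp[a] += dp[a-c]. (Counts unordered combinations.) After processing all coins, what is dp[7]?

3

after  coin     0     1     2     3     4     5     6     7     8     9    10    11
          1     1     1     1     1     1     1     1     1     1     1     1     1
          6     1     1     1     1     1     1     2     2     2     2     2     2
          7     1     1     1     1     1     1     2     3     3     3     3     3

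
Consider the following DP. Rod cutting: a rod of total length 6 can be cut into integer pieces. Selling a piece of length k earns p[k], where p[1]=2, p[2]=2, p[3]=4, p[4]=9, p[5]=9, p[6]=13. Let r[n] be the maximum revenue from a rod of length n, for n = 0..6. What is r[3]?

   n    0    1    2    3    4    5    6
r[n]    0    2    4    6    9   11   13

6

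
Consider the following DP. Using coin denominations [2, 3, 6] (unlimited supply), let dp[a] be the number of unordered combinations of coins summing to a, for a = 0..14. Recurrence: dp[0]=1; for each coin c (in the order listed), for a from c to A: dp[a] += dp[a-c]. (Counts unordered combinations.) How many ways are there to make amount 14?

after  coin     0     1     2     3     4     5     6     7     8     9    10    11    12    13    14
          2     1     0     1     0     1     0     1     0     1     0     1     0     1     0     1
          3     1     0     1     1     1     1     2     1     2     2     2     2     3     2     3
          6     1     0     1     1     1     1     3     1     3     3     3     3     6     3     6

6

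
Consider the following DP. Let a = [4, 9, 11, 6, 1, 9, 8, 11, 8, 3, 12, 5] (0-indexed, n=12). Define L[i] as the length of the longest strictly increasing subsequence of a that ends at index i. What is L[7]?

   i    0    1    2    3    4    5    6    7    8    9   10   11
a[i]    4    9   11    6    1    9    8   11    8    3   12    5
L[i]    1    2    3    2    1    3    3    4    3    2    5    3

4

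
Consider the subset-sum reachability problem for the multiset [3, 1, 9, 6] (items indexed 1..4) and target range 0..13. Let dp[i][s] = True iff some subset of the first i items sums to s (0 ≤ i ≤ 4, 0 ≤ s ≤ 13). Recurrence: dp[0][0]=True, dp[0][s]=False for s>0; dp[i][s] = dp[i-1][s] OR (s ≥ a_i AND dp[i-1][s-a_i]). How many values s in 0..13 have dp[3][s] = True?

i\s   0   1   2   3   4   5   6   7   8   9  10  11  12  13
  0   T   F   F   F   F   F   F   F   F   F   F   F   F   F
  1   T   F   F   T   F   F   F   F   F   F   F   F   F   F
  2   T   T   F   T   T   F   F   F   F   F   F   F   F   F
  3   T   T   F   T   T   F   F   F   F   T   T   F   T   T
  4   T   T   F   T   T   F   T   T   F   T   T   F   T   T

8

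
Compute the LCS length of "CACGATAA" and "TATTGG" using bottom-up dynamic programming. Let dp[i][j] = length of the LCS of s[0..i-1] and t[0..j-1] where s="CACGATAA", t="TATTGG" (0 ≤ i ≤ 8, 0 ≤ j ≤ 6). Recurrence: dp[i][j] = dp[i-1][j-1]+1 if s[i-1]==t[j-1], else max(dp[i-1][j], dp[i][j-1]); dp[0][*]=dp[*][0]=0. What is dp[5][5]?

   ''  T  A  T  T  G  G
''  0  0  0  0  0  0  0
 C  0  0  0  0  0  0  0
 A  0  0  1  1  1  1  1
 C  0  0  1  1  1  1  1
 G  0  0  1  1  1  2  2
 A  0  0  1  1  1  2  2
 T  0  1  1  2  2  2  2
 A  0  1  2  2  2  2  2
 A  0  1  2  2  2  2  2

2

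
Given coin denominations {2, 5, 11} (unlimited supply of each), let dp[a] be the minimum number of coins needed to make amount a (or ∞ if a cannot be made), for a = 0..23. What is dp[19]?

5

 a  0  1  2  3  4  5  6  7  8  9 10 11 12 13 14 15 16 17 18 19 20 21 22 23
dp  0  -  1  -  2  1  3  2  4  3  2  1  3  2  4  3  2  4  3  5  4  3  2  4
(- denotes ∞ / unreachable)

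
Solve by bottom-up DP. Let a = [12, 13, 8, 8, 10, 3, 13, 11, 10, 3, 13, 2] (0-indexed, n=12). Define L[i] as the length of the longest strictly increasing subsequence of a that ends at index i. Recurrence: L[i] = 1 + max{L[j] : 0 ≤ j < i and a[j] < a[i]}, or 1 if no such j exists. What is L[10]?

   i    0    1    2    3    4    5    6    7    8    9   10   11
a[i]   12   13    8    8   10    3   13   11   10    3   13    2
L[i]    1    2    1    1    2    1    3    3    2    1    4    1

4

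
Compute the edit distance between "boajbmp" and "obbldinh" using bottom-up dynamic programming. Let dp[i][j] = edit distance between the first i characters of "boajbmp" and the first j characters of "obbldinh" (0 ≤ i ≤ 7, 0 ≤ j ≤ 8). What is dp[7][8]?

7

   ''  o  b  b  l  d  i  n  h
''  0  1  2  3  4  5  6  7  8
 b  1  1  1  2  3  4  5  6  7
 o  2  1  2  2  3  4  5  6  7
 a  3  2  2  3  3  4  5  6  7
 j  4  3  3  3  4  4  5  6  7
 b  5  4  3  3  4  5  5  6  7
 m  6  5  4  4  4  5  6  6  7
 p  7  6  5  5  5  5  6  7  7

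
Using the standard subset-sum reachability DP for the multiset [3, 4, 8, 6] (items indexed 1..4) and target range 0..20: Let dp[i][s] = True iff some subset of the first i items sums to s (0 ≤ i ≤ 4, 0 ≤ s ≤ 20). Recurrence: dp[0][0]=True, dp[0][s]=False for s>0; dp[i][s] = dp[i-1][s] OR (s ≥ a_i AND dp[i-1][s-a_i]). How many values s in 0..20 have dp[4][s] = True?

15

i\s   0   1   2   3   4   5   6   7   8   9  10  11  12  13  14  15  16  17  18  19  20
  0   T   F   F   F   F   F   F   F   F   F   F   F   F   F   F   F   F   F   F   F   F
  1   T   F   F   T   F   F   F   F   F   F   F   F   F   F   F   F   F   F   F   F   F
  2   T   F   F   T   T   F   F   T   F   F   F   F   F   F   F   F   F   F   F   F   F
  3   T   F   F   T   T   F   F   T   T   F   F   T   T   F   F   T   F   F   F   F   F
  4   T   F   F   T   T   F   T   T   T   T   T   T   T   T   T   T   F   T   T   F   F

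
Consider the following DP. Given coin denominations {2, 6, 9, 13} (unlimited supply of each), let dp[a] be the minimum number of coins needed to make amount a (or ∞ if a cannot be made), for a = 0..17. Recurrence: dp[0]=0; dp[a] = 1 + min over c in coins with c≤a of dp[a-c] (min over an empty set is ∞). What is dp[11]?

 a  0  1  2  3  4  5  6  7  8  9 10 11 12 13 14 15 16 17
dp  0  -  1  -  2  -  1  -  2  1  3  2  2  1  3  2  4  3
(- denotes ∞ / unreachable)

2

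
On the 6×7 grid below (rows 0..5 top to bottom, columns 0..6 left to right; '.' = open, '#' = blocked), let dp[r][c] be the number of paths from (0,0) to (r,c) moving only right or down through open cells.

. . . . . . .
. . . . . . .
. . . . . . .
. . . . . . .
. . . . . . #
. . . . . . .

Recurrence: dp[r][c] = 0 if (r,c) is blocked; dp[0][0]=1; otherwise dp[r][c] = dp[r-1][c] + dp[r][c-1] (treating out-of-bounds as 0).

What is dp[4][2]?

r\c   0   1   2   3   4   5   6
  0   1   1   1   1   1   1   1
  1   1   2   3   4   5   6   7
  2   1   3   6  10  15  21  28
  3   1   4  10  20  35  56  84
  4   1   5  15  35  70 126   0
  5   1   6  21  56 126 252 252

15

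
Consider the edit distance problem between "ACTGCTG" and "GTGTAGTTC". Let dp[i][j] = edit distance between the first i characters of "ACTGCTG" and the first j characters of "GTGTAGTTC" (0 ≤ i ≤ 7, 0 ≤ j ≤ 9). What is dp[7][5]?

4

   ''  G  T  G  T  A  G  T  T  C
''  0  1  2  3  4  5  6  7  8  9
 A  1  1  2  3  4  4  5  6  7  8
 C  2  2  2  3  4  5  5  6  7  7
 T  3  3  2  3  3  4  5  5  6  7
 G  4  3  3  2  3  4  4  5  6  7
 C  5  4  4  3  3  4  5  5  6  6
 T  6  5  4  4  3  4  5  5  5  6
 G  7  6  5  4  4  4  4  5  6  6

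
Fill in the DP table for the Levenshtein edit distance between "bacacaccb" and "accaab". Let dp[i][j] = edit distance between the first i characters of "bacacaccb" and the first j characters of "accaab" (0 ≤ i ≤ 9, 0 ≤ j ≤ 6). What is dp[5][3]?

2

   ''  a  c  c  a  a  b
''  0  1  2  3  4  5  6
 b  1  1  2  3  4  5  5
 a  2  1  2  3  3  4  5
 c  3  2  1  2  3  4  5
 a  4  3  2  2  2  3  4
 c  5  4  3  2  3  3  4
 a  6  5  4  3  2  3  4
 c  7  6  5  4  3  3  4
 c  8  7  6  5  4  4  4
 b  9  8  7  6  5  5  4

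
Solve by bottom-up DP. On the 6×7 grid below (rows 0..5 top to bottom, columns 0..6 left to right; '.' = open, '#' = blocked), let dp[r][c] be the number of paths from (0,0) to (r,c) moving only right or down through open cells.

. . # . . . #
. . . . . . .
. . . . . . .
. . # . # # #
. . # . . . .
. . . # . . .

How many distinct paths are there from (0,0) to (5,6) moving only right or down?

r\c   0   1   2   3   4   5   6
  0   1   1   0   0   0   0   0
  1   1   2   2   2   2   2   2
  2   1   3   5   7   9  11  13
  3   1   4   0   7   0   0   0
  4   1   5   0   7   7   7   7
  5   1   6   6   0   7  14  21

21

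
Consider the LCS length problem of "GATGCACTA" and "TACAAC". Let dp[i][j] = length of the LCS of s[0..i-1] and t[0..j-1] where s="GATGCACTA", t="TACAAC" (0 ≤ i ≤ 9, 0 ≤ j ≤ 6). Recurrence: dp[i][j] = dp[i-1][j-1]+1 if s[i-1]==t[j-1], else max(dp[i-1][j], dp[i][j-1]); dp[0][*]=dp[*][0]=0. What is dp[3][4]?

1

   ''  T  A  C  A  A  C
''  0  0  0  0  0  0  0
 G  0  0  0  0  0  0  0
 A  0  0  1  1  1  1  1
 T  0  1  1  1  1  1  1
 G  0  1  1  1  1  1  1
 C  0  1  1  2  2  2  2
 A  0  1  2  2  3  3  3
 C  0  1  2  3  3  3  4
 T  0  1  2  3  3  3  4
 A  0  1  2  3  4  4  4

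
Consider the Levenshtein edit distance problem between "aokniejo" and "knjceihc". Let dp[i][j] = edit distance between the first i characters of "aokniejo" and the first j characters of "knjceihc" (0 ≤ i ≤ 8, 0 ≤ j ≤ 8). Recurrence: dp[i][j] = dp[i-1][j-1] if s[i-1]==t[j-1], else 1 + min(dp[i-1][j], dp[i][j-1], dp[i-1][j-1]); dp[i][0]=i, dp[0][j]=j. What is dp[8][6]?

   ''  k  n  j  c  e  i  h  c
''  0  1  2  3  4  5  6  7  8
 a  1  1  2  3  4  5  6  7  8
 o  2  2  2  3  4  5  6  7  8
 k  3  2  3  3  4  5  6  7  8
 n  4  3  2  3  4  5  6  7  8
 i  5  4  3  3  4  5  5  6  7
 e  6  5  4  4  4  4  5  6  7
 j  7  6  5  4  5  5  5  6  7
 o  8  7  6  5  5  6  6  6  7

6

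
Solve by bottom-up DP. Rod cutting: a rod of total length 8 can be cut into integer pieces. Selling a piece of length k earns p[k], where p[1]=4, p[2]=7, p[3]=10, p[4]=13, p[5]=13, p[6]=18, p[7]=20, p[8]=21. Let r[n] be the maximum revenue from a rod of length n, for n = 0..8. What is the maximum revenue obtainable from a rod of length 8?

   n    0    1    2    3    4    5    6    7    8
r[n]    0    4    8   12   16   20   24   28   32

32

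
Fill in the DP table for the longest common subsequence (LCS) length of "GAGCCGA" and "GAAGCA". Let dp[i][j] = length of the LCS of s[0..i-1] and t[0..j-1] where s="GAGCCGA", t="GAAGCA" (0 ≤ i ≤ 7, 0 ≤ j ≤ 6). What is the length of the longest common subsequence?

5

   ''  G  A  A  G  C  A
''  0  0  0  0  0  0  0
 G  0  1  1  1  1  1  1
 A  0  1  2  2  2  2  2
 G  0  1  2  2  3  3  3
 C  0  1  2  2  3  4  4
 C  0  1  2  2  3  4  4
 G  0  1  2  2  3  4  4
 A  0  1  2  3  3  4  5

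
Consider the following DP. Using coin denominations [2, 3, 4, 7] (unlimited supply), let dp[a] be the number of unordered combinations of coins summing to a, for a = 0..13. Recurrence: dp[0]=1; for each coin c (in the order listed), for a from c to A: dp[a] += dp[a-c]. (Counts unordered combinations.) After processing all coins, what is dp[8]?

4

after  coin     0     1     2     3     4     5     6     7     8     9    10    11    12    13
          2     1     0     1     0     1     0     1     0     1     0     1     0     1     0
          3     1     0     1     1     1     1     2     1     2     2     2     2     3     2
          4     1     0     1     1     2     1     3     2     4     3     5     4     7     5
          7     1     0     1     1     2     1     3     3     4     4     6     6     8     8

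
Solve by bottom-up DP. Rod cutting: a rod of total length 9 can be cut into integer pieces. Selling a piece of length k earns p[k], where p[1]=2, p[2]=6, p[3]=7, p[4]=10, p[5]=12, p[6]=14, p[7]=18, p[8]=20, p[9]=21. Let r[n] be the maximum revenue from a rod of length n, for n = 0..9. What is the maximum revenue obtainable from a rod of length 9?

26

   n    0    1    2    3    4    5    6    7    8    9
r[n]    0    2    6    8   12   14   18   20   24   26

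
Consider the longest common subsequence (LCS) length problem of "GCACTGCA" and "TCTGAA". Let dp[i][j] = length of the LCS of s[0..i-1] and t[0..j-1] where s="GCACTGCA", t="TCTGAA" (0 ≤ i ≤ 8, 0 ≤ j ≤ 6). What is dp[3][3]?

   ''  T  C  T  G  A  A
''  0  0  0  0  0  0  0
 G  0  0  0  0  1  1  1
 C  0  0  1  1  1  1  1
 A  0  0  1  1  1  2  2
 C  0  0  1  1  1  2  2
 T  0  1  1  2  2  2  2
 G  0  1  1  2  3  3  3
 C  0  1  2  2  3  3  3
 A  0  1  2  2  3  4  4

1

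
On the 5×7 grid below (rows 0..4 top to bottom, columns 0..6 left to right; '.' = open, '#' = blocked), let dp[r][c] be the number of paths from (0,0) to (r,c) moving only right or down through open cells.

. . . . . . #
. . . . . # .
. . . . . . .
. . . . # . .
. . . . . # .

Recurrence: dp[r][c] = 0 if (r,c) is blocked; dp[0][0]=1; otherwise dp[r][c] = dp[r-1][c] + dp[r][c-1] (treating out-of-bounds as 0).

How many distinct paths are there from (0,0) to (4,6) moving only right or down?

30

r\c   0   1   2   3   4   5   6
  0   1   1   1   1   1   1   0
  1   1   2   3   4   5   0   0
  2   1   3   6  10  15  15  15
  3   1   4  10  20   0  15  30
  4   1   5  15  35  35   0  30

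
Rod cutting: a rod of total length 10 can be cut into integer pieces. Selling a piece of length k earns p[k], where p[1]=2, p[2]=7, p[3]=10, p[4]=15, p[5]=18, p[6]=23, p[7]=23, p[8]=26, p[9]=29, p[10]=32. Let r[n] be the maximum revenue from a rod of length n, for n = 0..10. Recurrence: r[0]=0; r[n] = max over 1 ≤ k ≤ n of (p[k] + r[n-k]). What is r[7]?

25

   n    0    1    2    3    4    5    6    7    8    9   10
r[n]    0    2    7   10   15   18   23   25   30   33   38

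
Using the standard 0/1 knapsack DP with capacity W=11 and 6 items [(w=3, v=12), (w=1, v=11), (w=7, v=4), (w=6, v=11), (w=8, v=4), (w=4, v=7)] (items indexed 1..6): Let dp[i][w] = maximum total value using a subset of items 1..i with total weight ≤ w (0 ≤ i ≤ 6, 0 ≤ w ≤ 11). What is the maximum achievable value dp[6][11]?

i\w   0   1   2   3   4   5   6   7   8   9  10  11
  0   0   0   0   0   0   0   0   0   0   0   0   0
  1   0   0   0  12  12  12  12  12  12  12  12  12
  2   0  11  11  12  23  23  23  23  23  23  23  23
  3   0  11  11  12  23  23  23  23  23  23  23  27
  4   0  11  11  12  23  23  23  23  23  23  34  34
  5   0  11  11  12  23  23  23  23  23  23  34  34
  6   0  11  11  12  23  23  23  23  30  30  34  34

34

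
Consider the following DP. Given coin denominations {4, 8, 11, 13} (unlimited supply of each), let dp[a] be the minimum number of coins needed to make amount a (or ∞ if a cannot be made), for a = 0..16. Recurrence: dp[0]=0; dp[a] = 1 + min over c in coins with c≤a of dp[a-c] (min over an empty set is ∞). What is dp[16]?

2

 a  0  1  2  3  4  5  6  7  8  9 10 11 12 13 14 15 16
dp  0  -  -  -  1  -  -  -  1  -  -  1  2  1  -  2  2
(- denotes ∞ / unreachable)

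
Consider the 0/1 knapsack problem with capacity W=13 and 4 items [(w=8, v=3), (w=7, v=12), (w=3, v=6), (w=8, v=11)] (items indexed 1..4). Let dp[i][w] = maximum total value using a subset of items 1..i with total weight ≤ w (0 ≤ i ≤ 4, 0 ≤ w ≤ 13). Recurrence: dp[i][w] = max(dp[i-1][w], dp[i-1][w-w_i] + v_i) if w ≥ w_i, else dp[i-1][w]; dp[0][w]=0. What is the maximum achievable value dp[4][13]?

i\w   0   1   2   3   4   5   6   7   8   9  10  11  12  13
  0   0   0   0   0   0   0   0   0   0   0   0   0   0   0
  1   0   0   0   0   0   0   0   0   3   3   3   3   3   3
  2   0   0   0   0   0   0   0  12  12  12  12  12  12  12
  3   0   0   0   6   6   6   6  12  12  12  18  18  18  18
  4   0   0   0   6   6   6   6  12  12  12  18  18  18  18

18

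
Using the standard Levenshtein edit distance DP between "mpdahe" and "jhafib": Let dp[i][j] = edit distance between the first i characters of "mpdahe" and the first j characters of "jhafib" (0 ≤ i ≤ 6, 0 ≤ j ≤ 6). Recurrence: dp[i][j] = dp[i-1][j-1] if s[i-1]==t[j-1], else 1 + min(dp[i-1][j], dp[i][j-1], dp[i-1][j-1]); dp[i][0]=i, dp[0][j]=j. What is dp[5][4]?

   ''  j  h  a  f  i  b
''  0  1  2  3  4  5  6
 m  1  1  2  3  4  5  6
 p  2  2  2  3  4  5  6
 d  3  3  3  3  4  5  6
 a  4  4  4  3  4  5  6
 h  5  5  4  4  4  5  6
 e  6  6  5  5  5  5  6

4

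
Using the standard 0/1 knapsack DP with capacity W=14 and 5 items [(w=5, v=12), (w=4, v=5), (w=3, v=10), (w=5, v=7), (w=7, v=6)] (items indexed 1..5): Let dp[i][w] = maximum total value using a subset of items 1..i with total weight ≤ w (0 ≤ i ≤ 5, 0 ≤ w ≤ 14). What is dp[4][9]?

i\w   0   1   2   3   4   5   6   7   8   9  10  11  12  13  14
  0   0   0   0   0   0   0   0   0   0   0   0   0   0   0   0
  1   0   0   0   0   0  12  12  12  12  12  12  12  12  12  12
  2   0   0   0   0   5  12  12  12  12  17  17  17  17  17  17
  3   0   0   0  10  10  12  12  15  22  22  22  22  27  27  27
  4   0   0   0  10  10  12  12  15  22  22  22  22  27  29  29
  5   0   0   0  10  10  12  12  15  22  22  22  22  27  29  29

22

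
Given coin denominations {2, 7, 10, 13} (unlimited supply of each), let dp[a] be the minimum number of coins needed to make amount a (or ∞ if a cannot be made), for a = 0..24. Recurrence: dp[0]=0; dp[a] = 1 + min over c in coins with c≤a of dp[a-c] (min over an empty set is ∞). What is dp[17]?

 a  0  1  2  3  4  5  6  7  8  9 10 11 12 13 14 15 16 17 18 19 20 21 22 23 24
dp  0  -  1  -  2  -  3  1  4  2  1  3  2  1  2  2  3  2  4  3  2  3  3  2  3
(- denotes ∞ / unreachable)

2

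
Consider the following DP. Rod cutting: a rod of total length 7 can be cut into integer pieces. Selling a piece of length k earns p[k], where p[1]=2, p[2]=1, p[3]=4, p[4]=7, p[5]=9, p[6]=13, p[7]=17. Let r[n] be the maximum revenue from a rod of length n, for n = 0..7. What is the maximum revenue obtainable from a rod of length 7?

   n    0    1    2    3    4    5    6    7
r[n]    0    2    4    6    8   10   13   17

17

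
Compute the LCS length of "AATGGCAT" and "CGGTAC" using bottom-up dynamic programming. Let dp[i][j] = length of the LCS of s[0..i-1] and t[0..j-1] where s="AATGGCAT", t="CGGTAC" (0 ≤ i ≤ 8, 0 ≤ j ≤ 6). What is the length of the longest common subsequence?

3

   ''  C  G  G  T  A  C
''  0  0  0  0  0  0  0
 A  0  0  0  0  0  1  1
 A  0  0  0  0  0  1  1
 T  0  0  0  0  1  1  1
 G  0  0  1  1  1  1  1
 G  0  0  1  2  2  2  2
 C  0  1  1  2  2  2  3
 A  0  1  1  2  2  3  3
 T  0  1  1  2  3  3  3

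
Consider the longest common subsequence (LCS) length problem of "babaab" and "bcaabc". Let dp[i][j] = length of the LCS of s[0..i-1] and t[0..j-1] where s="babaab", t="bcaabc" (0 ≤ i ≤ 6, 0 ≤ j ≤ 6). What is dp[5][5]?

   ''  b  c  a  a  b  c
''  0  0  0  0  0  0  0
 b  0  1  1  1  1  1  1
 a  0  1  1  2  2  2  2
 b  0  1  1  2  2  3  3
 a  0  1  1  2  3  3  3
 a  0  1  1  2  3  3  3
 b  0  1  1  2  3  4  4

3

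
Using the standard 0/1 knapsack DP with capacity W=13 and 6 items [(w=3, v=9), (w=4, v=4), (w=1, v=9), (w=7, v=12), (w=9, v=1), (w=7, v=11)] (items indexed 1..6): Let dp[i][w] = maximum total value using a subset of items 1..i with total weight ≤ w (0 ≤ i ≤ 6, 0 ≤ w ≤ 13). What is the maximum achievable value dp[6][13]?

i\w   0   1   2   3   4   5   6   7   8   9  10  11  12  13
  0   0   0   0   0   0   0   0   0   0   0   0   0   0   0
  1   0   0   0   9   9   9   9   9   9   9   9   9   9   9
  2   0   0   0   9   9   9   9  13  13  13  13  13  13  13
  3   0   9   9   9  18  18  18  18  22  22  22  22  22  22
  4   0   9   9   9  18  18  18  18  22  22  22  30  30  30
  5   0   9   9   9  18  18  18  18  22  22  22  30  30  30
  6   0   9   9   9  18  18  18  18  22  22  22  30  30  30

30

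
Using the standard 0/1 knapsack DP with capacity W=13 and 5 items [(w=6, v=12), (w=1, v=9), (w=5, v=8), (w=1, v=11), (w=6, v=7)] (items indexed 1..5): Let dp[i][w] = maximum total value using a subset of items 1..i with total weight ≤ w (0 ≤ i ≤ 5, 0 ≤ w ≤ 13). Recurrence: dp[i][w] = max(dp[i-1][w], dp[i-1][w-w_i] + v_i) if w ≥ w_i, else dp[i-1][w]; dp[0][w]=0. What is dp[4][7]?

i\w   0   1   2   3   4   5   6   7   8   9  10  11  12  13
  0   0   0   0   0   0   0   0   0   0   0   0   0   0   0
  1   0   0   0   0   0   0  12  12  12  12  12  12  12  12
  2   0   9   9   9   9   9  12  21  21  21  21  21  21  21
  3   0   9   9   9   9   9  17  21  21  21  21  21  29  29
  4   0  11  20  20  20  20  20  28  32  32  32  32  32  40
  5   0  11  20  20  20  20  20  28  32  32  32  32  32  40

28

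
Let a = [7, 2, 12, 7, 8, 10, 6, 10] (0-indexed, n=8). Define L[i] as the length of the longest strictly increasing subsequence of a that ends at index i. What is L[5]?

   i    0    1    2    3    4    5    6    7
a[i]    7    2   12    7    8   10    6   10
L[i]    1    1    2    2    3    4    2    4

4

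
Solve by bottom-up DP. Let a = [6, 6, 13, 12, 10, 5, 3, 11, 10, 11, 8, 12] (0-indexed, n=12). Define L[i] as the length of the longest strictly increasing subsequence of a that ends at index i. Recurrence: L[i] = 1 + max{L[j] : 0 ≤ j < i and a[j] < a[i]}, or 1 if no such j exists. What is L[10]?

2

   i    0    1    2    3    4    5    6    7    8    9   10   11
a[i]    6    6   13   12   10    5    3   11   10   11    8   12
L[i]    1    1    2    2    2    1    1    3    2    3    2    4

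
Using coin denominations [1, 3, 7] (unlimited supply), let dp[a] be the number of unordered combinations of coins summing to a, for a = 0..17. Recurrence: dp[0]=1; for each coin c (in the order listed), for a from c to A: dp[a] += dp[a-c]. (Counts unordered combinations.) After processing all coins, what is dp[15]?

after  coin     0     1     2     3     4     5     6     7     8     9    10    11    12    13    14    15    16    17
          1     1     1     1     1     1     1     1     1     1     1     1     1     1     1     1     1     1     1
          3     1     1     1     2     2     2     3     3     3     4     4     4     5     5     5     6     6     6
          7     1     1     1     2     2     2     3     4     4     5     6     6     7     8     9    10    11    12

10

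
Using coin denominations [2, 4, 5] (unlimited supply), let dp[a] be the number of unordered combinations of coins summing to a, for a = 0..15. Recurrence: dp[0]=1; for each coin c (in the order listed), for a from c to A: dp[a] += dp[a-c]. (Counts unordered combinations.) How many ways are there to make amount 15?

4

after  coin     0     1     2     3     4     5     6     7     8     9    10    11    12    13    14    15
          2     1     0     1     0     1     0     1     0     1     0     1     0     1     0     1     0
          4     1     0     1     0     2     0     2     0     3     0     3     0     4     0     4     0
          5     1     0     1     0     2     1     2     1     3     2     4     2     5     3     6     4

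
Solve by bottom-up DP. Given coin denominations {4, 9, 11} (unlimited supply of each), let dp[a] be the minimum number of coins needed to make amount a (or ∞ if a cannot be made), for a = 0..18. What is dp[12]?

 a  0  1  2  3  4  5  6  7  8  9 10 11 12 13 14 15 16 17 18
dp  0  -  -  -  1  -  -  -  2  1  -  1  3  2  -  2  4  3  2
(- denotes ∞ / unreachable)

3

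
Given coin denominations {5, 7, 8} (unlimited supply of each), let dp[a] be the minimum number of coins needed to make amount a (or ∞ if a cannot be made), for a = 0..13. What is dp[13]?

 a  0  1  2  3  4  5  6  7  8  9 10 11 12 13
dp  0  -  -  -  -  1  -  1  1  -  2  -  2  2
(- denotes ∞ / unreachable)

2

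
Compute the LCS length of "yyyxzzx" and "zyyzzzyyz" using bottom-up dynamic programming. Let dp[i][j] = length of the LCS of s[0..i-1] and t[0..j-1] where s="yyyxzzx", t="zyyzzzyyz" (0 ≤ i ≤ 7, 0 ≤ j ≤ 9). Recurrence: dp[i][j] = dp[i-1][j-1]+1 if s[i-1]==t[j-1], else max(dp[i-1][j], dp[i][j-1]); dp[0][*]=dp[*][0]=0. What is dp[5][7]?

   ''  z  y  y  z  z  z  y  y  z
''  0  0  0  0  0  0  0  0  0  0
 y  0  0  1  1  1  1  1  1  1  1
 y  0  0  1  2  2  2  2  2  2  2
 y  0  0  1  2  2  2  2  3  3  3
 x  0  0  1  2  2  2  2  3  3  3
 z  0  1  1  2  3  3  3  3  3  4
 z  0  1  1  2  3  4  4  4  4  4
 x  0  1  1  2  3  4  4  4  4  4

3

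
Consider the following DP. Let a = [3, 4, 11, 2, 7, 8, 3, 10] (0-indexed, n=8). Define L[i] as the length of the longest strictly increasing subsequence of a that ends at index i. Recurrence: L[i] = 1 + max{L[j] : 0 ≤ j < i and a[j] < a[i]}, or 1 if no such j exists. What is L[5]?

   i    0    1    2    3    4    5    6    7
a[i]    3    4   11    2    7    8    3   10
L[i]    1    2    3    1    3    4    2    5

4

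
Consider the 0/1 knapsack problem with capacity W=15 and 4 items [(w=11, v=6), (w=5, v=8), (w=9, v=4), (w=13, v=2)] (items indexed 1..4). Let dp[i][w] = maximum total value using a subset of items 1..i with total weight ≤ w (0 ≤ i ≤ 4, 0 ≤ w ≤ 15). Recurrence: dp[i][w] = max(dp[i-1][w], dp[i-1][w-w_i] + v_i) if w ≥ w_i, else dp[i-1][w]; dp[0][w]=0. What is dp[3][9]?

i\w   0   1   2   3   4   5   6   7   8   9  10  11  12  13  14  15
  0   0   0   0   0   0   0   0   0   0   0   0   0   0   0   0   0
  1   0   0   0   0   0   0   0   0   0   0   0   6   6   6   6   6
  2   0   0   0   0   0   8   8   8   8   8   8   8   8   8   8   8
  3   0   0   0   0   0   8   8   8   8   8   8   8   8   8  12  12
  4   0   0   0   0   0   8   8   8   8   8   8   8   8   8  12  12

8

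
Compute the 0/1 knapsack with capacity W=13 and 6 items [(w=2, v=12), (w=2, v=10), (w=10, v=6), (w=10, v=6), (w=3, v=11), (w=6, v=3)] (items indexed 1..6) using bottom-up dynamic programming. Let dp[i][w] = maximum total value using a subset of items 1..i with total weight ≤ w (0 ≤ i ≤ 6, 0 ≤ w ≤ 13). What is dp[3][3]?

i\w   0   1   2   3   4   5   6   7   8   9  10  11  12  13
  0   0   0   0   0   0   0   0   0   0   0   0   0   0   0
  1   0   0  12  12  12  12  12  12  12  12  12  12  12  12
  2   0   0  12  12  22  22  22  22  22  22  22  22  22  22
  3   0   0  12  12  22  22  22  22  22  22  22  22  22  22
  4   0   0  12  12  22  22  22  22  22  22  22  22  22  22
  5   0   0  12  12  22  23  23  33  33  33  33  33  33  33
  6   0   0  12  12  22  23  23  33  33  33  33  33  33  36

12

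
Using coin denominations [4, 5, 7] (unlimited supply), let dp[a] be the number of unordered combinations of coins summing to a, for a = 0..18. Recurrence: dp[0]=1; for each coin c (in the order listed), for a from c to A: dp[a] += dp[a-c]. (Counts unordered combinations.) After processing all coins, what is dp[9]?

after  coin     0     1     2     3     4     5     6     7     8     9    10    11    12    13    14    15    16    17    18
          4     1     0     0     0     1     0     0     0     1     0     0     0     1     0     0     0     1     0     0
          5     1     0     0     0     1     1     0     0     1     1     1     0     1     1     1     1     1     1     1
          7     1     0     0     0     1     1     0     1     1     1     1     1     2     1     2     2     2     2     2

1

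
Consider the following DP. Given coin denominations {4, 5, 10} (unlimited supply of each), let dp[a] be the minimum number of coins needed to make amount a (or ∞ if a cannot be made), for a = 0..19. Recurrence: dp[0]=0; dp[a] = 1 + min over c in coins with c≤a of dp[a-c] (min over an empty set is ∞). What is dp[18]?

3

 a  0  1  2  3  4  5  6  7  8  9 10 11 12 13 14 15 16 17 18 19
dp  0  -  -  -  1  1  -  -  2  2  1  -  3  3  2  2  4  4  3  3
(- denotes ∞ / unreachable)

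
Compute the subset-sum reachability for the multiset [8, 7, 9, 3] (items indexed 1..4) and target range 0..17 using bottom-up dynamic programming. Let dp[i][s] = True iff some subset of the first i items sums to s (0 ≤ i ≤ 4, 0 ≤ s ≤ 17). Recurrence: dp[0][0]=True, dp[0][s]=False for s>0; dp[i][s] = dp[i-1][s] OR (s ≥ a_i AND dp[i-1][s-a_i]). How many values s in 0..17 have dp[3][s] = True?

7

i\s   0   1   2   3   4   5   6   7   8   9  10  11  12  13  14  15  16  17
  0   T   F   F   F   F   F   F   F   F   F   F   F   F   F   F   F   F   F
  1   T   F   F   F   F   F   F   F   T   F   F   F   F   F   F   F   F   F
  2   T   F   F   F   F   F   F   T   T   F   F   F   F   F   F   T   F   F
  3   T   F   F   F   F   F   F   T   T   T   F   F   F   F   F   T   T   T
  4   T   F   F   T   F   F   F   T   T   T   T   T   T   F   F   T   T   T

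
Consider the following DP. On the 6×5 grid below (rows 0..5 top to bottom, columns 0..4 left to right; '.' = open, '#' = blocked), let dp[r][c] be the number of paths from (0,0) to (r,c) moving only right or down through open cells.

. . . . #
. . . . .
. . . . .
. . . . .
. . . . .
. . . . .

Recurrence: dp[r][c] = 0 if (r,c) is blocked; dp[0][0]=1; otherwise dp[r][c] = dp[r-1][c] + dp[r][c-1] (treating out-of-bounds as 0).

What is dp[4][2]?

r\c   0   1   2   3   4
  0   1   1   1   1   0
  1   1   2   3   4   4
  2   1   3   6  10  14
  3   1   4  10  20  34
  4   1   5  15  35  69
  5   1   6  21  56 125

15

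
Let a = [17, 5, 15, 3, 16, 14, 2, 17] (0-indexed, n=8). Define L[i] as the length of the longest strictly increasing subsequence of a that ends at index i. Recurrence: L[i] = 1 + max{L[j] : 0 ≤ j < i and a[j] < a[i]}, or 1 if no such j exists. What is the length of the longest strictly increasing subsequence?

   i    0    1    2    3    4    5    6    7
a[i]   17    5   15    3   16   14    2   17
L[i]    1    1    2    1    3    2    1    4

4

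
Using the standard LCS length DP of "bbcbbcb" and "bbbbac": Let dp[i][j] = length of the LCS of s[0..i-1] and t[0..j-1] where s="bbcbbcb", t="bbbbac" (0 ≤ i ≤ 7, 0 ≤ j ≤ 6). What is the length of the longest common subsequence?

5

   ''  b  b  b  b  a  c
''  0  0  0  0  0  0  0
 b  0  1  1  1  1  1  1
 b  0  1  2  2  2  2  2
 c  0  1  2  2  2  2  3
 b  0  1  2  3  3  3  3
 b  0  1  2  3  4  4  4
 c  0  1  2  3  4  4  5
 b  0  1  2  3  4  4  5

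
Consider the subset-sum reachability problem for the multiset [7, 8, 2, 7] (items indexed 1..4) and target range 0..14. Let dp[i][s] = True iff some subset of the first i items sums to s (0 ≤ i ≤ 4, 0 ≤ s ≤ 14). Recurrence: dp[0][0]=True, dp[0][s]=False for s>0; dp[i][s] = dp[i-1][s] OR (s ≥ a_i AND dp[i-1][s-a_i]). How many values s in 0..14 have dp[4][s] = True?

i\s   0   1   2   3   4   5   6   7   8   9  10  11  12  13  14
  0   T   F   F   F   F   F   F   F   F   F   F   F   F   F   F
  1   T   F   F   F   F   F   F   T   F   F   F   F   F   F   F
  2   T   F   F   F   F   F   F   T   T   F   F   F   F   F   F
  3   T   F   T   F   F   F   F   T   T   T   T   F   F   F   F
  4   T   F   T   F   F   F   F   T   T   T   T   F   F   F   T

7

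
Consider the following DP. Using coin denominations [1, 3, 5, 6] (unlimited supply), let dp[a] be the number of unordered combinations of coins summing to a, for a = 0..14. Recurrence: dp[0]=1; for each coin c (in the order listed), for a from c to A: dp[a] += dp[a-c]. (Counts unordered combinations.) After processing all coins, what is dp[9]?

after  coin     0     1     2     3     4     5     6     7     8     9    10    11    12    13    14
          1     1     1     1     1     1     1     1     1     1     1     1     1     1     1     1
          3     1     1     1     2     2     2     3     3     3     4     4     4     5     5     5
          5     1     1     1     2     2     3     4     4     5     6     7     8     9    10    11
          6     1     1     1     2     2     3     5     5     6     8     9    11    14    15    17

8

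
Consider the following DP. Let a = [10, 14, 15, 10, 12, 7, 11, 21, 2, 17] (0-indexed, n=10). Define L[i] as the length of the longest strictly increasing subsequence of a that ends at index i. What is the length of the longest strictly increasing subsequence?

4

   i    0    1    2    3    4    5    6    7    8    9
a[i]   10   14   15   10   12    7   11   21    2   17
L[i]    1    2    3    1    2    1    2    4    1    4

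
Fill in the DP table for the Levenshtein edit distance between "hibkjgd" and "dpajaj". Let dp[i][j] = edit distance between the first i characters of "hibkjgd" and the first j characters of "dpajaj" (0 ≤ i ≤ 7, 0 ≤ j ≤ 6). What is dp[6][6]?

   ''  d  p  a  j  a  j
''  0  1  2  3  4  5  6
 h  1  1  2  3  4  5  6
 i  2  2  2  3  4  5  6
 b  3  3  3  3  4  5  6
 k  4  4  4  4  4  5  6
 j  5  5  5  5  4  5  5
 g  6  6  6  6  5  5  6
 d  7  6  7  7  6  6  6

6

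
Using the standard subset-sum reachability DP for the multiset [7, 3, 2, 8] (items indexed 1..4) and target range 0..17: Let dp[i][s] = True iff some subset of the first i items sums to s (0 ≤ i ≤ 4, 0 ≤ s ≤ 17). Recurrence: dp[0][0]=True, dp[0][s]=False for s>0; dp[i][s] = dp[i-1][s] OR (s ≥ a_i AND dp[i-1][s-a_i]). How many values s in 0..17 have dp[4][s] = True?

i\s   0   1   2   3   4   5   6   7   8   9  10  11  12  13  14  15  16  17
  0   T   F   F   F   F   F   F   F   F   F   F   F   F   F   F   F   F   F
  1   T   F   F   F   F   F   F   T   F   F   F   F   F   F   F   F   F   F
  2   T   F   F   T   F   F   F   T   F   F   T   F   F   F   F   F   F   F
  3   T   F   T   T   F   T   F   T   F   T   T   F   T   F   F   F   F   F
  4   T   F   T   T   F   T   F   T   T   T   T   T   T   T   F   T   F   T

13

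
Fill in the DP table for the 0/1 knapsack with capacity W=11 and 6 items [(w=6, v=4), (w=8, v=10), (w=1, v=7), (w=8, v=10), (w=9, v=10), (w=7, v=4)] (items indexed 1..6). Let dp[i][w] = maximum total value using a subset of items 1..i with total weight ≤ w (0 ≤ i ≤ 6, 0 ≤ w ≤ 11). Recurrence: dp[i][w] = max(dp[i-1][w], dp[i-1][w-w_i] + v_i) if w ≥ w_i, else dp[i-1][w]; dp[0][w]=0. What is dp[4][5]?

7

i\w   0   1   2   3   4   5   6   7   8   9  10  11
  0   0   0   0   0   0   0   0   0   0   0   0   0
  1   0   0   0   0   0   0   4   4   4   4   4   4
  2   0   0   0   0   0   0   4   4  10  10  10  10
  3   0   7   7   7   7   7   7  11  11  17  17  17
  4   0   7   7   7   7   7   7  11  11  17  17  17
  5   0   7   7   7   7   7   7  11  11  17  17  17
  6   0   7   7   7   7   7   7  11  11  17  17  17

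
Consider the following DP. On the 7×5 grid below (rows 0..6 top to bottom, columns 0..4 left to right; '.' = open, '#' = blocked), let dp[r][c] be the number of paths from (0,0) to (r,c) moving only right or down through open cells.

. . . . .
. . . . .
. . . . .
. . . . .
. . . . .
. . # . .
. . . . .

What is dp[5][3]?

35

r\c   0   1   2   3   4
  0   1   1   1   1   1
  1   1   2   3   4   5
  2   1   3   6  10  15
  3   1   4  10  20  35
  4   1   5  15  35  70
  5   1   6   0  35 105
  6   1   7   7  42 147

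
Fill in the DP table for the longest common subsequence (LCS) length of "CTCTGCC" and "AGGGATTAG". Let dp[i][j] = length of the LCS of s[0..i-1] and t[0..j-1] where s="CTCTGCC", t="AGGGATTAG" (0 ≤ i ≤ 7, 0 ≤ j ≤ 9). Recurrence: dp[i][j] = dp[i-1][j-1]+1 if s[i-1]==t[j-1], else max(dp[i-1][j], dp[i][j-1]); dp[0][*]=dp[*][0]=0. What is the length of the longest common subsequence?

   ''  A  G  G  G  A  T  T  A  G
''  0  0  0  0  0  0  0  0  0  0
 C  0  0  0  0  0  0  0  0  0  0
 T  0  0  0  0  0  0  1  1  1  1
 C  0  0  0  0  0  0  1  1  1  1
 T  0  0  0  0  0  0  1  2  2  2
 G  0  0  1  1  1  1  1  2  2  3
 C  0  0  1  1  1  1  1  2  2  3
 C  0  0  1  1  1  1  1  2  2  3

3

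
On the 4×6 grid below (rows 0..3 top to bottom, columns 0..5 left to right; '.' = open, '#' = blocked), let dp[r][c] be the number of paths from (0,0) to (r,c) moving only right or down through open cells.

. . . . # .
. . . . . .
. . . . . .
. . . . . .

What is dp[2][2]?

6

r\c   0   1   2   3   4   5
  0   1   1   1   1   0   0
  1   1   2   3   4   4   4
  2   1   3   6  10  14  18
  3   1   4  10  20  34  52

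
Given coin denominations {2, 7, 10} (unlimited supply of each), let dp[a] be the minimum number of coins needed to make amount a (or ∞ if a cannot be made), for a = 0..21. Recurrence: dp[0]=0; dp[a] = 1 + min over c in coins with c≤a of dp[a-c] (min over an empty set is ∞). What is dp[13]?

4

 a  0  1  2  3  4  5  6  7  8  9 10 11 12 13 14 15 16 17 18 19 20 21
dp  0  -  1  -  2  -  3  1  4  2  1  3  2  4  2  5  3  2  4  3  2  3
(- denotes ∞ / unreachable)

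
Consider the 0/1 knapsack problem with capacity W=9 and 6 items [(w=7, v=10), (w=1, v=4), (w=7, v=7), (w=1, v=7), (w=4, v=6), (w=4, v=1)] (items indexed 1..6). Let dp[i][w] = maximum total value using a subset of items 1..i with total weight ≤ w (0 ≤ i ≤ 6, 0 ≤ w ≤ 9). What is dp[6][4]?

i\w   0   1   2   3   4   5   6   7   8   9
  0   0   0   0   0   0   0   0   0   0   0
  1   0   0   0   0   0   0   0  10  10  10
  2   0   4   4   4   4   4   4  10  14  14
  3   0   4   4   4   4   4   4  10  14  14
  4   0   7  11  11  11  11  11  11  17  21
  5   0   7  11  11  11  13  17  17  17  21
  6   0   7  11  11  11  13  17  17  17  21

11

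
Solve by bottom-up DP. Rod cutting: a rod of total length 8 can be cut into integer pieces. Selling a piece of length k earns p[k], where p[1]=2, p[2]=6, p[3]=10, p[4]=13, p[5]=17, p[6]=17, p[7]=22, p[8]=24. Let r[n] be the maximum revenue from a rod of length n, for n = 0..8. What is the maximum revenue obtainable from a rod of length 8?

27

   n    0    1    2    3    4    5    6    7    8
r[n]    0    2    6   10   13   17   20   23   27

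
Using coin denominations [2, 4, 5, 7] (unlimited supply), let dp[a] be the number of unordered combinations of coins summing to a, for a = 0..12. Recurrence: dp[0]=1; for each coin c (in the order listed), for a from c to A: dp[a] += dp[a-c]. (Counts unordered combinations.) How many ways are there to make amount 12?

after  coin     0     1     2     3     4     5     6     7     8     9    10    11    12
          2     1     0     1     0     1     0     1     0     1     0     1     0     1
          4     1     0     1     0     2     0     2     0     3     0     3     0     4
          5     1     0     1     0     2     1     2     1     3     2     4     2     5
          7     1     0     1     0     2     1     2     2     3     3     4     4     6

6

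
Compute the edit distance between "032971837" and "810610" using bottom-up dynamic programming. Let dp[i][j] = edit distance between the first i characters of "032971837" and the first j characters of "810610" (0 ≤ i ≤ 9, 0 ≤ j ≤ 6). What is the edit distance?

   ''  8  1  0  6  1  0
''  0  1  2  3  4  5  6
 0  1  1  2  2  3  4  5
 3  2  2  2  3  3  4  5
 2  3  3  3  3  4  4  5
 9  4  4  4  4  4  5  5
 7  5  5  5  5  5  5  6
 1  6  6  5  6  6  5  6
 8  7  6  6  6  7  6  6
 3  8  7  7  7  7  7  7
 7  9  8  8  8  8  8  8

8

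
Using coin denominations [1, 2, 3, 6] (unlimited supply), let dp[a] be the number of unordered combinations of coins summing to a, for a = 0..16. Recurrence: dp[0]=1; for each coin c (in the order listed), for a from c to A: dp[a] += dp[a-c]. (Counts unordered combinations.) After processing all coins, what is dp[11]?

after  coin     0     1     2     3     4     5     6     7     8     9    10    11    12    13    14    15    16
          1     1     1     1     1     1     1     1     1     1     1     1     1     1     1     1     1     1
          2     1     1     2     2     3     3     4     4     5     5     6     6     7     7     8     8     9
          3     1     1     2     3     4     5     7     8    10    12    14    16    19    21    24    27    30
          6     1     1     2     3     4     5     8     9    12    15    18    21    27    30    36    42    48

21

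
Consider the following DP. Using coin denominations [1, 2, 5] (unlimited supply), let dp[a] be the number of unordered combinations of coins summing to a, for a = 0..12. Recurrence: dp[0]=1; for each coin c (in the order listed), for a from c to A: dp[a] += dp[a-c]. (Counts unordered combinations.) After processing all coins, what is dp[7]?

after  coin     0     1     2     3     4     5     6     7     8     9    10    11    12
          1     1     1     1     1     1     1     1     1     1     1     1     1     1
          2     1     1     2     2     3     3     4     4     5     5     6     6     7
          5     1     1     2     2     3     4     5     6     7     8    10    11    13

6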